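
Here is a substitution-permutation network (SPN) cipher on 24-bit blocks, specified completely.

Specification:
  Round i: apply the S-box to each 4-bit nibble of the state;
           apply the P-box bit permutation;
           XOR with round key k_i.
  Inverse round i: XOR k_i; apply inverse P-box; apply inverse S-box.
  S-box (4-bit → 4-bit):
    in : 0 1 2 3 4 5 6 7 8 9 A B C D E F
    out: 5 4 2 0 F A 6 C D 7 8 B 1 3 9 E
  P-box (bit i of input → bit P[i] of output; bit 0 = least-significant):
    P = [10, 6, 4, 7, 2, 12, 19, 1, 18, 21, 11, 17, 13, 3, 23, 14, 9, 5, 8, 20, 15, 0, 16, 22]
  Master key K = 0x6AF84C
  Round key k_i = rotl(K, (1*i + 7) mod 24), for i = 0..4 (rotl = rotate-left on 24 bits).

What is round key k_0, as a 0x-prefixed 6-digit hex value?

K = 0x6AF84C
k_0 = rotl(K, (1*0+7) mod 24) = rotl(K, 7) = 0x7C2635

0x7C2635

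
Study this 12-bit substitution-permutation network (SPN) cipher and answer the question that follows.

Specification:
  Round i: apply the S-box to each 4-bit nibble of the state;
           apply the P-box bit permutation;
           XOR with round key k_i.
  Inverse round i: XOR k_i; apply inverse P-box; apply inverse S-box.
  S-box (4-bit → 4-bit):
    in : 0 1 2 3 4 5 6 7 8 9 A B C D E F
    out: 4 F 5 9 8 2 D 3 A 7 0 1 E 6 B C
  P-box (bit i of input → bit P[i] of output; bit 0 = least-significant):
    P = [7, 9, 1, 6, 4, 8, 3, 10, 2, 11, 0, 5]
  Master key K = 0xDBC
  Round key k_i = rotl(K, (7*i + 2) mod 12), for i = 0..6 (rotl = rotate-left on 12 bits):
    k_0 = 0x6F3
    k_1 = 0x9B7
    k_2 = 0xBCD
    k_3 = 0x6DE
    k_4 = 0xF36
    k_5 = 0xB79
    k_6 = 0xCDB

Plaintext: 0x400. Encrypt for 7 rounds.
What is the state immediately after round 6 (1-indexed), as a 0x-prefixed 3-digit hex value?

s_0 = plaintext = 0x400
s_1 = Round(s_0, k_0) = 0x6D9
s_2 = Round(s_1, k_1) = 0xA18
s_3 = Round(s_2, k_2) = 0xC95
s_4 = Round(s_3, k_3) = 0xDE7
s_5 = Round(s_4, k_4) = 0x0A7
s_6 = Round(s_5, k_5) = 0x9F8
s_7 = Round(s_6, k_6) = 0x296

0x9F8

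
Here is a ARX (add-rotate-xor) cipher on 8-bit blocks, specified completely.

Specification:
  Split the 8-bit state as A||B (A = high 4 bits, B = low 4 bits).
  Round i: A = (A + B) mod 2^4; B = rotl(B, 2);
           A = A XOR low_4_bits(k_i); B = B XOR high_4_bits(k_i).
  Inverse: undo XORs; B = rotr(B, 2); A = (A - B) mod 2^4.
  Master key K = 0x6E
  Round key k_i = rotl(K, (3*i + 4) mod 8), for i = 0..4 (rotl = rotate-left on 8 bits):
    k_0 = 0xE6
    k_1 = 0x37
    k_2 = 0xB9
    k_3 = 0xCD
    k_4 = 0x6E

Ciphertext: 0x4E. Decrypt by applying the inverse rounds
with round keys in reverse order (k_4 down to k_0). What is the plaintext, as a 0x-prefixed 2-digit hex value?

0x68

s_0 = ciphertext = 0x4E
s_1 = InvRound(s_0, k_4) = 0x82
s_2 = InvRound(s_1, k_3) = 0xAB
s_3 = InvRound(s_2, k_2) = 0x30
s_4 = InvRound(s_3, k_1) = 0x8C
s_5 = InvRound(s_4, k_0) = 0x68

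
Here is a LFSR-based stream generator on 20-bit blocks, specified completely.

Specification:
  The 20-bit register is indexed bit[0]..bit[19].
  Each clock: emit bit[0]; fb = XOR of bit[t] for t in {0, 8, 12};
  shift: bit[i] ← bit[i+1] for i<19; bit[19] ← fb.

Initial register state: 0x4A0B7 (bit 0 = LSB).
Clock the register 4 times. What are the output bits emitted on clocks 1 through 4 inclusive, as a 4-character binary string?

reg_0 = 0x4A0B7
clock 1: out=1, reg = 0xA505B
clock 2: out=1, reg = 0x5282D
clock 3: out=1, reg = 0xA9416
clock 4: out=0, reg = 0xD4A0B

1110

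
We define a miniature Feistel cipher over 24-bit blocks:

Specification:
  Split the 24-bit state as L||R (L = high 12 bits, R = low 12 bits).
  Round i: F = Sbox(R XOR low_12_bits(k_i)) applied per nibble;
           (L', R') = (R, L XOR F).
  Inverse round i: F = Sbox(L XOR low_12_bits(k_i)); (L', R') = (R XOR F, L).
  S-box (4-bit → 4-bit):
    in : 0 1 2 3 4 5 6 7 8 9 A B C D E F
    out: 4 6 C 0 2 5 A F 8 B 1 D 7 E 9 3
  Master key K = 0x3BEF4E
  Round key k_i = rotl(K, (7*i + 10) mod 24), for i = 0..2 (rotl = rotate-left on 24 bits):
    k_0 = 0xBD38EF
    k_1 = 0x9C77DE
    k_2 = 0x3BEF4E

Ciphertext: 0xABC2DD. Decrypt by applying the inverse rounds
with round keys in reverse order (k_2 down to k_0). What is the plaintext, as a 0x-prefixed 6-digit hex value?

s_0 = ciphertext = 0xABC2DD
s_1 = InvRound(s_0, k_2) = 0x7E1ABC
s_2 = InvRound(s_1, k_1) = 0xEBF7E1
s_3 = InvRound(s_2, k_0) = 0xDB5EBF

0xDB5EBF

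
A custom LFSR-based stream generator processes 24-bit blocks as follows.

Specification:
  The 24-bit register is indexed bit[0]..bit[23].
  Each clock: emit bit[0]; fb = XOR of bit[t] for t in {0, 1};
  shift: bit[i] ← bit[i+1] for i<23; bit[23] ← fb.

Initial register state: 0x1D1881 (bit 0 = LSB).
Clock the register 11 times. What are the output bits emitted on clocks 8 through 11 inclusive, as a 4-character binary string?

1000

reg_0 = 0x1D1881
clock 1: out=1, reg = 0x8E8C40
clock 2: out=0, reg = 0x474620
clock 3: out=0, reg = 0x23A310
clock 4: out=0, reg = 0x11D188
clock 5: out=0, reg = 0x08E8C4
clock 6: out=0, reg = 0x047462
clock 7: out=0, reg = 0x823A31
clock 8: out=1, reg = 0xC11D18
clock 9: out=0, reg = 0x608E8C
clock 10: out=0, reg = 0x304746
clock 11: out=0, reg = 0x9823A3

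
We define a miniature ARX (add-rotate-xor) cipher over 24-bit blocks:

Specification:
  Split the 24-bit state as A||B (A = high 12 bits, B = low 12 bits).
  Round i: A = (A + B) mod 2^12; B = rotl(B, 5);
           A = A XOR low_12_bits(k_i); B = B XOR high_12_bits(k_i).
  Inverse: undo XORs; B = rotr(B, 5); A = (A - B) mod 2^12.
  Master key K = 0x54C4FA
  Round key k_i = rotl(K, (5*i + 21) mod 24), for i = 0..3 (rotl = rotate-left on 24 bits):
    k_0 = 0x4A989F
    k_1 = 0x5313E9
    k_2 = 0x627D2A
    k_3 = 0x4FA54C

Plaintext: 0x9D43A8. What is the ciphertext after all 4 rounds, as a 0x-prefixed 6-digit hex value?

0x5EA82A

s_0 = plaintext = 0x9D43A8
s_1 = Round(s_0, k_0) = 0x5E31AE
s_2 = Round(s_1, k_1) = 0x4780F2
s_3 = Round(s_2, k_2) = 0x840866
s_4 = Round(s_3, k_3) = 0x5EA82A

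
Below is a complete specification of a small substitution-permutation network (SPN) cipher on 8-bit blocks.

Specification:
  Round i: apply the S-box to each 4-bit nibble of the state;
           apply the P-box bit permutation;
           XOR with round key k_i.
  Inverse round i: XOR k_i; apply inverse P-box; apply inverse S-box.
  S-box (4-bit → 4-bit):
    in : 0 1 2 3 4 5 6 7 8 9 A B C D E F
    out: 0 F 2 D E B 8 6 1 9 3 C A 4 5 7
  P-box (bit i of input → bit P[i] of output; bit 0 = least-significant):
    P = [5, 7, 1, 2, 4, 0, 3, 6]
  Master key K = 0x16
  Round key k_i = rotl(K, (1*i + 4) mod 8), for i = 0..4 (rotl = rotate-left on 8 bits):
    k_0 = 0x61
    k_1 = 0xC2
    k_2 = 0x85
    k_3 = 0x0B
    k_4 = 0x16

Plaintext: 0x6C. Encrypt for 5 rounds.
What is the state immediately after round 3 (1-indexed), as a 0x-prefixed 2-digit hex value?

s_0 = plaintext = 0x6C
s_1 = Round(s_0, k_0) = 0xA5
s_2 = Round(s_1, k_1) = 0x77
s_3 = Round(s_2, k_2) = 0x0E
s_4 = Round(s_3, k_3) = 0x29
s_5 = Round(s_4, k_4) = 0x33

0x0E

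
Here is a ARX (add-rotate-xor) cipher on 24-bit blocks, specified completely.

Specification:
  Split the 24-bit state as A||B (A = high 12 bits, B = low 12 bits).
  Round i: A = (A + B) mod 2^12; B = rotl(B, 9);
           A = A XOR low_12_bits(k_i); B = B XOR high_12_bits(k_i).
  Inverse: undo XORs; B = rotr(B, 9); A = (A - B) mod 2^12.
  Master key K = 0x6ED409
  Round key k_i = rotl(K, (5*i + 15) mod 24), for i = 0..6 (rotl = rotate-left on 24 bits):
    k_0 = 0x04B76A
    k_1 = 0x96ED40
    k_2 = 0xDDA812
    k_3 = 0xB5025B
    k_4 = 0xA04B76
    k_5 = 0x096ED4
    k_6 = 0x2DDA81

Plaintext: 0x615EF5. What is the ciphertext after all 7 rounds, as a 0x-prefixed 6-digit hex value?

s_0 = plaintext = 0x615EF5
s_1 = Round(s_0, k_0) = 0x260B95
s_2 = Round(s_1, k_1) = 0x0B521C
s_3 = Round(s_2, k_2) = 0xAC3599
s_4 = Round(s_3, k_3) = 0x2079E3
s_5 = Round(s_4, k_4) = 0x09CD38
s_6 = Round(s_5, k_5) = 0x300131
s_7 = Round(s_6, k_6) = 0xEB00FB

0xEB00FB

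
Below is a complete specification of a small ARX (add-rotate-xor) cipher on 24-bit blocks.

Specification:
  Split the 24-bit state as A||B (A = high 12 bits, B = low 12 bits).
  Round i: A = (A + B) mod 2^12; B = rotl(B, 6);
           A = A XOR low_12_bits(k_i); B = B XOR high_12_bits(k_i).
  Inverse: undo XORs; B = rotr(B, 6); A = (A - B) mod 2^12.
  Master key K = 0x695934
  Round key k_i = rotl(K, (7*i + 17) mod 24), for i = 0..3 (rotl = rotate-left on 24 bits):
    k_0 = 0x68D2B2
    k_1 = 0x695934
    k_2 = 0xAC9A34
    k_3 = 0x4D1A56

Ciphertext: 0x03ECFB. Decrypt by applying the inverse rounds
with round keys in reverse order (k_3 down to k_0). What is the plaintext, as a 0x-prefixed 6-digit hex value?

s_0 = ciphertext = 0x03ECFB
s_1 = InvRound(s_0, k_3) = 0xFC8AA0
s_2 = InvRound(s_1, k_2) = 0xBBBA41
s_3 = InvRound(s_2, k_1) = 0xD5C533
s_4 = InvRound(s_3, k_0) = 0x060F8E

0x060F8E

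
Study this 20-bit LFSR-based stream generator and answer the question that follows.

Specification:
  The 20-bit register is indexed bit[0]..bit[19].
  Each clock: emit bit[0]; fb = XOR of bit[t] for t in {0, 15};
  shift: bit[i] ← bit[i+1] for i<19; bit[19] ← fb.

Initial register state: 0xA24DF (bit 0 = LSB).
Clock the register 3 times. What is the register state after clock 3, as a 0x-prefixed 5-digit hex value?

reg_0 = 0xA24DF
clock 1: out=1, reg = 0xD126F
clock 2: out=1, reg = 0xE8937
clock 3: out=1, reg = 0x7449B

0x7449B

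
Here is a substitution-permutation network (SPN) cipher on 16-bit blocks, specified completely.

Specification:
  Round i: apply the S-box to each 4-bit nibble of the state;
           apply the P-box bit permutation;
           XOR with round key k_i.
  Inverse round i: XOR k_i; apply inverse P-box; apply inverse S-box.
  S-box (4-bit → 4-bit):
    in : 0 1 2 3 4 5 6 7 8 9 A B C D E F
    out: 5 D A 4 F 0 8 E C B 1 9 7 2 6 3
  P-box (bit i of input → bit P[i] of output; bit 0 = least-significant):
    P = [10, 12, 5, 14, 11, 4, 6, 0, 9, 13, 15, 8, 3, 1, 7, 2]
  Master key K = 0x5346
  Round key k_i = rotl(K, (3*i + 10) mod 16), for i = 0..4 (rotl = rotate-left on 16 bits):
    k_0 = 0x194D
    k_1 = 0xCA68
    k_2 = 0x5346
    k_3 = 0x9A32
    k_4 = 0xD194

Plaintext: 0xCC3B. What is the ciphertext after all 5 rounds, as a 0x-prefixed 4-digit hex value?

s_0 = plaintext = 0xCC3B
s_1 = Round(s_0, k_0) = 0xFF87
s_2 = Round(s_1, k_1) = 0xB803
s_3 = Round(s_2, k_2) = 0xDA2A
s_4 = Round(s_3, k_3) = 0x9C21
s_5 = Round(s_4, k_4) = 0x37AB

0x37AB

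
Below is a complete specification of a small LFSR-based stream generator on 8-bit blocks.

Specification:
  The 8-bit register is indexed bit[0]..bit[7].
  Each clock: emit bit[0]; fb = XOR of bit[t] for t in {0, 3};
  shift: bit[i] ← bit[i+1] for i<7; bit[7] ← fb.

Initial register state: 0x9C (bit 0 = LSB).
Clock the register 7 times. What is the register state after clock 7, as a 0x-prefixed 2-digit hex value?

0xDF

reg_0 = 0x9C
clock 1: out=0, reg = 0xCE
clock 2: out=0, reg = 0xE7
clock 3: out=1, reg = 0xF3
clock 4: out=1, reg = 0xF9
clock 5: out=1, reg = 0x7C
clock 6: out=0, reg = 0xBE
clock 7: out=0, reg = 0xDF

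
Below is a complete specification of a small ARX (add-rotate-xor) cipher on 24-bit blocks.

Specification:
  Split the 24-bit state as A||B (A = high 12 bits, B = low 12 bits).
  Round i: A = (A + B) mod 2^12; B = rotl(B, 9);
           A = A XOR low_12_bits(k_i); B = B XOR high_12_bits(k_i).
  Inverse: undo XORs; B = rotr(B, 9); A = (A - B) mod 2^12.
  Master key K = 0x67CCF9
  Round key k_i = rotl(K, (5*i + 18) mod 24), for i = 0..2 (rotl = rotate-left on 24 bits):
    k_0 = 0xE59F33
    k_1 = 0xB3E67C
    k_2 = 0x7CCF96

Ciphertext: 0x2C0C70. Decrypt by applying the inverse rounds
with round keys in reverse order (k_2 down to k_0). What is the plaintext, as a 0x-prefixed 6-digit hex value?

s_0 = ciphertext = 0x2C0C70
s_1 = InvRound(s_0, k_2) = 0xF71DE5
s_2 = InvRound(s_1, k_1) = 0x2326DB
s_3 = InvRound(s_2, k_0) = 0x8ED414

0x8ED414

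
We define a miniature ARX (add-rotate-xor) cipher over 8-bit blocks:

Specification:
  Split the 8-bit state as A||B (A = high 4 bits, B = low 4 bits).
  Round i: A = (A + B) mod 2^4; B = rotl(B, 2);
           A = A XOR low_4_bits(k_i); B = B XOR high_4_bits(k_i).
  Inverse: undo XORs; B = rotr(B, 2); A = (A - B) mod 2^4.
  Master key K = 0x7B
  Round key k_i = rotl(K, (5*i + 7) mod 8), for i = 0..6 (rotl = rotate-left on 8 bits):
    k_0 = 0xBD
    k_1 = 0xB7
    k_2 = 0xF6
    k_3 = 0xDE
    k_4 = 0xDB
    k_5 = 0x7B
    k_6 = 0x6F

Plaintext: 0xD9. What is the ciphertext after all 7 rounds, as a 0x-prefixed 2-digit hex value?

s_0 = plaintext = 0xD9
s_1 = Round(s_0, k_0) = 0xBD
s_2 = Round(s_1, k_1) = 0xFC
s_3 = Round(s_2, k_2) = 0xDC
s_4 = Round(s_3, k_3) = 0x7E
s_5 = Round(s_4, k_4) = 0xE6
s_6 = Round(s_5, k_5) = 0xFE
s_7 = Round(s_6, k_6) = 0x2D

0x2D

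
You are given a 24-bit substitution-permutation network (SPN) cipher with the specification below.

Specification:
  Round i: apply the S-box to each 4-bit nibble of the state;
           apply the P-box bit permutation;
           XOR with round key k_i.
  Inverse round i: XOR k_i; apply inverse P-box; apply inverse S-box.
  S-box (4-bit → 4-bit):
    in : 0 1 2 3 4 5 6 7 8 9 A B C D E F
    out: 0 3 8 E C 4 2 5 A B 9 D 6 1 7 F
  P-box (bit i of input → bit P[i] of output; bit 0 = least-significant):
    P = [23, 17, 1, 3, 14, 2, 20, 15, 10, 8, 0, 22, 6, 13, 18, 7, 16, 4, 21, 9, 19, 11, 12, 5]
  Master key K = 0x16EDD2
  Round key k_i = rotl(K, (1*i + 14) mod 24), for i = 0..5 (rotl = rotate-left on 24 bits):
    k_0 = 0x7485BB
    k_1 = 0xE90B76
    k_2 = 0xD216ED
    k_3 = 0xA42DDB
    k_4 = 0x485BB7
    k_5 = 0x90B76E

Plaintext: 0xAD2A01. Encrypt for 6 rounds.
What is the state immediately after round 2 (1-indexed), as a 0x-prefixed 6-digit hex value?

0x407CC8

s_0 = plaintext = 0xAD2A01
s_1 = Round(s_0, k_0) = 0xBF811B
s_2 = Round(s_1, k_1) = 0x407CC8
s_3 = Round(s_2, k_2) = 0xC40780
s_4 = Round(s_3, k_3) = 0x84B3DE
s_5 = Round(s_4, k_4) = 0xAE1054
s_6 = Round(s_5, k_5) = 0xA99714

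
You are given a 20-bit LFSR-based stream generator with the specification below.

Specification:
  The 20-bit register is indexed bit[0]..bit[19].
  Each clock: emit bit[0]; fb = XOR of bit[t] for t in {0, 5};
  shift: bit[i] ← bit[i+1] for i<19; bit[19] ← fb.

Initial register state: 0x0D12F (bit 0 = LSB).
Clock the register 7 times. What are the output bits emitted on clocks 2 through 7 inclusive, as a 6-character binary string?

111010

reg_0 = 0x0D12F
clock 1: out=1, reg = 0x06897
clock 2: out=1, reg = 0x8344B
clock 3: out=1, reg = 0xC1A25
clock 4: out=1, reg = 0x60D12
clock 5: out=0, reg = 0x30689
clock 6: out=1, reg = 0x98344
clock 7: out=0, reg = 0x4C1A2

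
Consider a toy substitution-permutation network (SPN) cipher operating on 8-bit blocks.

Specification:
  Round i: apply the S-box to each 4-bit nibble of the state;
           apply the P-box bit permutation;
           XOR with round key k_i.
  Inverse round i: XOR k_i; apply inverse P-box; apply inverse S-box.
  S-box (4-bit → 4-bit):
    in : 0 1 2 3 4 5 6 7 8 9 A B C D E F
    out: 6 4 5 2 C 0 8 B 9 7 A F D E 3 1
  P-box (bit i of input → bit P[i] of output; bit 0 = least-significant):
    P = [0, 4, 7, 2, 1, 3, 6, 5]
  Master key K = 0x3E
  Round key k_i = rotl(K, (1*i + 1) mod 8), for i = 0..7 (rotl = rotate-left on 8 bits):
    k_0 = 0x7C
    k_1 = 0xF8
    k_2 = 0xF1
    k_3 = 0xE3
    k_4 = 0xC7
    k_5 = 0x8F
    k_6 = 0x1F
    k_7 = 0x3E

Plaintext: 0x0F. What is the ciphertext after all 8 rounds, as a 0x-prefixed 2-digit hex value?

0xF4

s_0 = plaintext = 0x0F
s_1 = Round(s_0, k_0) = 0x35
s_2 = Round(s_1, k_1) = 0xF0
s_3 = Round(s_2, k_2) = 0x63
s_4 = Round(s_3, k_3) = 0xD3
s_5 = Round(s_4, k_4) = 0xBF
s_6 = Round(s_5, k_5) = 0xE4
s_7 = Round(s_6, k_6) = 0x91
s_8 = Round(s_7, k_7) = 0xF4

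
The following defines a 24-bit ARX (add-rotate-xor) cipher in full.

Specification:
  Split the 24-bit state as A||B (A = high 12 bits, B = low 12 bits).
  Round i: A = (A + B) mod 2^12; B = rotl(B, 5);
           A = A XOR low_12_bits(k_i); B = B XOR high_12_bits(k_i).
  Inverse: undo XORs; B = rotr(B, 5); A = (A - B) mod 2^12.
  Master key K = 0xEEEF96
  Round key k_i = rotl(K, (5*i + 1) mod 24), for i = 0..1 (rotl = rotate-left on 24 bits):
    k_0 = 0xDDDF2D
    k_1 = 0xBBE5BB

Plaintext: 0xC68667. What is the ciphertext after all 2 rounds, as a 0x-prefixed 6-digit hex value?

s_0 = plaintext = 0xC68667
s_1 = Round(s_0, k_0) = 0xDE2131
s_2 = Round(s_1, k_1) = 0xAA8D9C

0xAA8D9C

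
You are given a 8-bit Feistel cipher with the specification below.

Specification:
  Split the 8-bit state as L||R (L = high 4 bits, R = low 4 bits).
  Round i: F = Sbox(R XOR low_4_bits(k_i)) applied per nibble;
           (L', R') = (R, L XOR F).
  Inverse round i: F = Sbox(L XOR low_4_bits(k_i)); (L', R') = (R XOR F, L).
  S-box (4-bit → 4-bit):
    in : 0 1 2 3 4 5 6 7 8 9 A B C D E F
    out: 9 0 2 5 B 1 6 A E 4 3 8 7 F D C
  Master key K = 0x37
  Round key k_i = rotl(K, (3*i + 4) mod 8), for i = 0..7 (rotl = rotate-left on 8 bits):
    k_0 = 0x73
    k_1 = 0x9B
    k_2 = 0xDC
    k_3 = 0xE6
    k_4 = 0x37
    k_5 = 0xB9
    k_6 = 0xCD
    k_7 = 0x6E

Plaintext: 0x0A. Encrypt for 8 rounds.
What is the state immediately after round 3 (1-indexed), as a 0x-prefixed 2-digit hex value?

s_0 = plaintext = 0x0A
s_1 = Round(s_0, k_0) = 0xA4
s_2 = Round(s_1, k_1) = 0x46
s_3 = Round(s_2, k_2) = 0x67
s_4 = Round(s_3, k_3) = 0x76
s_5 = Round(s_4, k_4) = 0x67
s_6 = Round(s_5, k_5) = 0x7B
s_7 = Round(s_6, k_6) = 0xB1
s_8 = Round(s_7, k_7) = 0x17

0x67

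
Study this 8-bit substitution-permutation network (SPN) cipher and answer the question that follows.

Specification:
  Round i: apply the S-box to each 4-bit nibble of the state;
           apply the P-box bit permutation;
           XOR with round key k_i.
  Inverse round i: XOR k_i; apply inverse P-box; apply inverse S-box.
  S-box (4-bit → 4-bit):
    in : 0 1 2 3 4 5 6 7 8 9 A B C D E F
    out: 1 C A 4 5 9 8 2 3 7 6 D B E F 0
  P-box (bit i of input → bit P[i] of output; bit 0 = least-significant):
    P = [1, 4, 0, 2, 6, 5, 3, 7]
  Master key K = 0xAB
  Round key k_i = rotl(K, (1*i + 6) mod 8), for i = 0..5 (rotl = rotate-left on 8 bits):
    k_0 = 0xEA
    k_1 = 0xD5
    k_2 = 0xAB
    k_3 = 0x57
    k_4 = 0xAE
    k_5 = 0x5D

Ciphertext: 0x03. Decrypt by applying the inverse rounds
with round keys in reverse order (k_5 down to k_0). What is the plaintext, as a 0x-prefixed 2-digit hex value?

s_0 = ciphertext = 0x03
s_1 = InvRound(s_0, k_5) = 0x4C
s_2 = InvRound(s_1, k_4) = 0xC0
s_3 = InvRound(s_2, k_3) = 0x6E
s_4 = InvRound(s_3, k_2) = 0x51
s_5 = InvRound(s_4, k_1) = 0x66
s_6 = InvRound(s_5, k_0) = 0x16

0x16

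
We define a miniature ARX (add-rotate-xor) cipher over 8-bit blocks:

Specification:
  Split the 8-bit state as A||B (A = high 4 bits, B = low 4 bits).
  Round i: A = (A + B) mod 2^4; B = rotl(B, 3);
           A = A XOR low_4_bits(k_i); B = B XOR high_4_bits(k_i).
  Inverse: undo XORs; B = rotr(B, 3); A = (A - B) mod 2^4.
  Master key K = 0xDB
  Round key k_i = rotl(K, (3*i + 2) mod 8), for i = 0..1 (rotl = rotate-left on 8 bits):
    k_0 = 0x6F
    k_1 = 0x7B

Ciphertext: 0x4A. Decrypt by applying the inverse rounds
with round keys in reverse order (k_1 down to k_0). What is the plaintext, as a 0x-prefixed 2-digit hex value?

0x0B

s_0 = ciphertext = 0x4A
s_1 = InvRound(s_0, k_1) = 0x4B
s_2 = InvRound(s_1, k_0) = 0x0B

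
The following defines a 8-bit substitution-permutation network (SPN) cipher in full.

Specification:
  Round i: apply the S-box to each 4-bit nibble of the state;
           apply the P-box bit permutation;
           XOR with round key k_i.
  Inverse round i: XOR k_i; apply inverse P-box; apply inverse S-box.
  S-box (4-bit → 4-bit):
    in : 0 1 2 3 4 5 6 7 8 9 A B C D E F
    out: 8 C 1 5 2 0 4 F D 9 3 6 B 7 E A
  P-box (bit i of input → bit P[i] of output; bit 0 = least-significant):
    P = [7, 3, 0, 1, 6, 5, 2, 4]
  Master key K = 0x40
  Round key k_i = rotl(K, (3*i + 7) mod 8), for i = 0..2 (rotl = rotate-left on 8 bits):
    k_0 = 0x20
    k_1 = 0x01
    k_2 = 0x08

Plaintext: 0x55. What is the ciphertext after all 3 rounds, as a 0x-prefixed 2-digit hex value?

0xA9

s_0 = plaintext = 0x55
s_1 = Round(s_0, k_0) = 0x20
s_2 = Round(s_1, k_1) = 0x43
s_3 = Round(s_2, k_2) = 0xA9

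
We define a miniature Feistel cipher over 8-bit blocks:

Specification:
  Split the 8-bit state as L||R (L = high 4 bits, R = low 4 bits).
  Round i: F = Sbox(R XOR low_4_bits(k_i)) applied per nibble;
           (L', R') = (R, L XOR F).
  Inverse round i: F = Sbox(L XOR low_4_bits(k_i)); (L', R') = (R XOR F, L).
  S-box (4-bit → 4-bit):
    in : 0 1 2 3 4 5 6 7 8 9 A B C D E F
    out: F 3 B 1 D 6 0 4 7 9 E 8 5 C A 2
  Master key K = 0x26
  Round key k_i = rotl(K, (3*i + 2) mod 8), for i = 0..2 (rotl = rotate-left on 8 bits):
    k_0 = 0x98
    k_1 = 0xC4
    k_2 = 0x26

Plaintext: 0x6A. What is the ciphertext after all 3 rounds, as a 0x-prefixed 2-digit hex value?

0x3B

s_0 = plaintext = 0x6A
s_1 = Round(s_0, k_0) = 0xAD
s_2 = Round(s_1, k_1) = 0xD3
s_3 = Round(s_2, k_2) = 0x3B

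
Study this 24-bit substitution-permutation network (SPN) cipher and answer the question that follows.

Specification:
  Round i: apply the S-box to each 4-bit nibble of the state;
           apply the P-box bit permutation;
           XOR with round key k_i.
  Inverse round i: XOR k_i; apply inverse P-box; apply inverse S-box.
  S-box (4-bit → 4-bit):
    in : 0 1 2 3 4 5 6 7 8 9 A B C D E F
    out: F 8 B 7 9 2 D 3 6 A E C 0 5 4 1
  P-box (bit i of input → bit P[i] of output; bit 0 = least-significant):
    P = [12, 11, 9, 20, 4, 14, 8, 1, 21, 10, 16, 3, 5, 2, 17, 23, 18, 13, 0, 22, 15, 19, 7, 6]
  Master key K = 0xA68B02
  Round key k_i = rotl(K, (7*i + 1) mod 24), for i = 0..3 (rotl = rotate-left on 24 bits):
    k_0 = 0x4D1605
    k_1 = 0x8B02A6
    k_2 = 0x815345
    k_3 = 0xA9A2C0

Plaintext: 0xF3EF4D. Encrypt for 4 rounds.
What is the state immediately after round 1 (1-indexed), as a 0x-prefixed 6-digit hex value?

s_0 = plaintext = 0xF3EF4D
s_1 = Round(s_0, k_0) = 0x6BA416
s_2 = Round(s_1, k_1) = 0x799069
s_3 = Round(s_2, k_2) = 0x78FE5B
s_4 = Round(s_3, k_3) = 0xB040E1

0x6BA416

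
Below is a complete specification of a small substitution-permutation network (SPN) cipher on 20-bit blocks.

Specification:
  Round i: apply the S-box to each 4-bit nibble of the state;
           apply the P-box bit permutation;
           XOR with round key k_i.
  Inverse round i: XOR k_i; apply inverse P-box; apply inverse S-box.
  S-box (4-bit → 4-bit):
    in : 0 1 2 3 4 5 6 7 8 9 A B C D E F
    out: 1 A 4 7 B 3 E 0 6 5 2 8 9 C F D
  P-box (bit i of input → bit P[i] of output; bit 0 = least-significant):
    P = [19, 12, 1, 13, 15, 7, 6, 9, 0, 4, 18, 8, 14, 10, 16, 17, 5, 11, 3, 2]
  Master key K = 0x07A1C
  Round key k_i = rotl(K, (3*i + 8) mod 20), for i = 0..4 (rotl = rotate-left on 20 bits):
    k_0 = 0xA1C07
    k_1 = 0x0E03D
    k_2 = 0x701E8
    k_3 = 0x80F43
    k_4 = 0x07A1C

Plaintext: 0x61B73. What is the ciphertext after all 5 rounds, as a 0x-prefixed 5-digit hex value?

s_0 = plaintext = 0x61B73
s_1 = Round(s_0, k_0) = 0x00109
s_2 = Round(s_1, k_1) = 0x8210F
s_3 = Round(s_2, k_2) = 0xEA8F2
s_4 = Round(s_3, k_3) = 0xC813D
s_5 = Round(s_4, k_4) = 0x1DFEA

0x1DFEA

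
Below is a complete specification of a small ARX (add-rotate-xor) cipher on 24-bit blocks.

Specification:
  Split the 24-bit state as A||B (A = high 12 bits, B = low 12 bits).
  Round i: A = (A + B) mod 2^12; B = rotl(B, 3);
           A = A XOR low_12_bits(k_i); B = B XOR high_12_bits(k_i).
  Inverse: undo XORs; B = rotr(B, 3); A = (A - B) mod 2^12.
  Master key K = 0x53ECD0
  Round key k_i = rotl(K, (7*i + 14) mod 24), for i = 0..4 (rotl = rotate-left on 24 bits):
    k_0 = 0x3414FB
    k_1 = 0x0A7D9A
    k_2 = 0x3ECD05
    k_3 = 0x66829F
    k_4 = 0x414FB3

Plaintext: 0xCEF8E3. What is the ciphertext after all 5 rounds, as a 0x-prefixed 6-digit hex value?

s_0 = plaintext = 0xCEF8E3
s_1 = Round(s_0, k_0) = 0x12945D
s_2 = Round(s_1, k_1) = 0x81C24D
s_3 = Round(s_2, k_2) = 0x76C185
s_4 = Round(s_3, k_3) = 0xA6EA40
s_5 = Round(s_4, k_4) = 0xB1D611

0xB1D611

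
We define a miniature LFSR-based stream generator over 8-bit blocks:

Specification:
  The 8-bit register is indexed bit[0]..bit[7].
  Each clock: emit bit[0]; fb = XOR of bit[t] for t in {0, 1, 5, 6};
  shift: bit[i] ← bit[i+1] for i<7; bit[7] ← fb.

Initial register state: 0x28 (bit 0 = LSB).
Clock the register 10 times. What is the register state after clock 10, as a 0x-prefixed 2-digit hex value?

reg_0 = 0x28
clock 1: out=0, reg = 0x94
clock 2: out=0, reg = 0x4A
clock 3: out=0, reg = 0x25
clock 4: out=1, reg = 0x12
clock 5: out=0, reg = 0x89
clock 6: out=1, reg = 0xC4
clock 7: out=0, reg = 0xE2
clock 8: out=0, reg = 0xF1
clock 9: out=1, reg = 0xF8
clock 10: out=0, reg = 0x7C

0x7C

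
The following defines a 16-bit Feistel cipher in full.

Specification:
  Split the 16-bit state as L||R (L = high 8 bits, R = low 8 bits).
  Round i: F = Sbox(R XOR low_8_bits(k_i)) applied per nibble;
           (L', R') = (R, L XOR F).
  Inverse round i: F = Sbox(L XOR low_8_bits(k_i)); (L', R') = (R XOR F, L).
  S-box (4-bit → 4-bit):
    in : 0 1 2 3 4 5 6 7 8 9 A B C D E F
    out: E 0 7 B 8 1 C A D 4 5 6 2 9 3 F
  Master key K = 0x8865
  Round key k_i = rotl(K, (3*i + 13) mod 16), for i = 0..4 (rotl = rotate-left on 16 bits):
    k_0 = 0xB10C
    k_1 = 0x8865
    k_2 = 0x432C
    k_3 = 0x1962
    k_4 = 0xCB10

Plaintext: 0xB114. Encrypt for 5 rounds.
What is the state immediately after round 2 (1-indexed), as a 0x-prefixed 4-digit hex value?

s_0 = plaintext = 0xB114
s_1 = Round(s_0, k_0) = 0x14BC
s_2 = Round(s_1, k_1) = 0xBC80
s_3 = Round(s_2, k_2) = 0x80EE
s_4 = Round(s_3, k_3) = 0xEE52
s_5 = Round(s_4, k_4) = 0x5269

0xBC80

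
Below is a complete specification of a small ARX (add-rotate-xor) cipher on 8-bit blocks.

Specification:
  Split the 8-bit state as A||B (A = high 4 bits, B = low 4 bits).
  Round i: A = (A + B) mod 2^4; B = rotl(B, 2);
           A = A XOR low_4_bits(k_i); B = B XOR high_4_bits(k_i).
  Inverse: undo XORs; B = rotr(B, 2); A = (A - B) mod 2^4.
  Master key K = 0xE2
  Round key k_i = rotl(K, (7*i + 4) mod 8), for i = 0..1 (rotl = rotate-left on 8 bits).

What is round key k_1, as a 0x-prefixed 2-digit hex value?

K = 0xE2
k_0 = rotl(K, (7*0+4) mod 8) = rotl(K, 4) = 0x2E
k_1 = rotl(K, (7*1+4) mod 8) = rotl(K, 3) = 0x17

0x17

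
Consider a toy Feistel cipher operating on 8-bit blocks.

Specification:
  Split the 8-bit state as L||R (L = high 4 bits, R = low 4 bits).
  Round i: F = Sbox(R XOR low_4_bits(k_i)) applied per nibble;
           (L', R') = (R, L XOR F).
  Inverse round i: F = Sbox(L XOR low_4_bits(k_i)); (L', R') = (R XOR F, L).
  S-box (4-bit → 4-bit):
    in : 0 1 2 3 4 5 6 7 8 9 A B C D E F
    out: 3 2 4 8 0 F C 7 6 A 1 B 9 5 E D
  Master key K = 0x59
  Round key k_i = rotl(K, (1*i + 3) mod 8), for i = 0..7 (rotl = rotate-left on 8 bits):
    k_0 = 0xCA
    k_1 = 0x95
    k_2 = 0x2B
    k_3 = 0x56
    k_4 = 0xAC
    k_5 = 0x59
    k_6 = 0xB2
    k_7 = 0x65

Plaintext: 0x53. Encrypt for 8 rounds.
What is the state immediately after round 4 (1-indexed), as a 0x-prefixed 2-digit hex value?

s_0 = plaintext = 0x53
s_1 = Round(s_0, k_0) = 0x3F
s_2 = Round(s_1, k_1) = 0xF2
s_3 = Round(s_2, k_2) = 0x25
s_4 = Round(s_3, k_3) = 0x5A
s_5 = Round(s_4, k_4) = 0xA9
s_6 = Round(s_5, k_5) = 0x99
s_7 = Round(s_6, k_6) = 0x92
s_8 = Round(s_7, k_7) = 0x2E

0x5A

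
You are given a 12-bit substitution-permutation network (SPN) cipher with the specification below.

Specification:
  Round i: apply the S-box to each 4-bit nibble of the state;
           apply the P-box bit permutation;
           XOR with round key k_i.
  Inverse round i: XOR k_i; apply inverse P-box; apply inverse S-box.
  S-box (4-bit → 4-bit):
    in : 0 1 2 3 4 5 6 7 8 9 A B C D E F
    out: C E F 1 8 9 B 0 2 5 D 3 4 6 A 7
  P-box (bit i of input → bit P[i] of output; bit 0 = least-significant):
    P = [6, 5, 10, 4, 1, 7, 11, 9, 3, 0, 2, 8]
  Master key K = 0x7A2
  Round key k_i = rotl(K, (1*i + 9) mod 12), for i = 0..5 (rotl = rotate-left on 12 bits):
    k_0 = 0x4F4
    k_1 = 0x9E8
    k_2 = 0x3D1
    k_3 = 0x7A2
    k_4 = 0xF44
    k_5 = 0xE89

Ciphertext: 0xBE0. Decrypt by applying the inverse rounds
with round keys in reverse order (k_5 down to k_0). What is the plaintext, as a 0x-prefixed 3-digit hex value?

s_0 = ciphertext = 0xBE0
s_1 = InvRound(s_0, k_5) = 0x67F
s_2 = InvRound(s_1, k_4) = 0x69E
s_3 = InvRound(s_2, k_3) = 0xA7E
s_4 = InvRound(s_3, k_2) = 0x2F8
s_5 = InvRound(s_4, k_1) = 0x404
s_6 = InvRound(s_5, k_0) = 0x786

0x786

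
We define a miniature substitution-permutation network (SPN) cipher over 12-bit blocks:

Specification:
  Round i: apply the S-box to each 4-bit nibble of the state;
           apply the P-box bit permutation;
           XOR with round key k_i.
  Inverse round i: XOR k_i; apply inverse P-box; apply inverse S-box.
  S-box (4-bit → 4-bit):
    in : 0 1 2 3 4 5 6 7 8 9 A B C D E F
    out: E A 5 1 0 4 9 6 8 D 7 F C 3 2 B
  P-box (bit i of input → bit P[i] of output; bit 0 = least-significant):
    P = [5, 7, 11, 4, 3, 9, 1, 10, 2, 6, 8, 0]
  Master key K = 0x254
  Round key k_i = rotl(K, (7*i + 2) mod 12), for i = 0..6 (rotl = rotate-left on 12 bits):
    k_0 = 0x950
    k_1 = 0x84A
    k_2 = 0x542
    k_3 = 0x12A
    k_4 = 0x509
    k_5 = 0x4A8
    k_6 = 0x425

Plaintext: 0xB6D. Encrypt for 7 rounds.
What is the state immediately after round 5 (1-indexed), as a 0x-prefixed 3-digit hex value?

0xE98

s_0 = plaintext = 0xB6D
s_1 = Round(s_0, k_0) = 0xCBD
s_2 = Round(s_1, k_1) = 0xFE1
s_3 = Round(s_2, k_2) = 0x797
s_4 = Round(s_3, k_3) = 0xCE0
s_5 = Round(s_4, k_4) = 0xE98
s_6 = Round(s_5, k_5) = 0x0F2
s_7 = Round(s_6, k_6) = 0xB4C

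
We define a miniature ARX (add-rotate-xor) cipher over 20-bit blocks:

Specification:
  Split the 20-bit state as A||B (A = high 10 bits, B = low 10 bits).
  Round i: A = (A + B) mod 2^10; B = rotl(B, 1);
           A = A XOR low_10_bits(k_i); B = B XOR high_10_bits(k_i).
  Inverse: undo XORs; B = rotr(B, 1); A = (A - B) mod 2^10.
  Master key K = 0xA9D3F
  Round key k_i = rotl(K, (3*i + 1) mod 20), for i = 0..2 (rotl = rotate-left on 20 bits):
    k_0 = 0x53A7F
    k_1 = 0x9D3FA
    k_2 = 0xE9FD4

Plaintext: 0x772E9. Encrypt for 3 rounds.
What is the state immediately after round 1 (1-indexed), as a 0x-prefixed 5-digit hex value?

s_0 = plaintext = 0x772E9
s_1 = Round(s_0, k_0) = 0xAE89D
s_2 = Round(s_1, k_1) = 0x2B74E
s_3 = Round(s_2, k_2) = 0x0BD3A

0xAE89D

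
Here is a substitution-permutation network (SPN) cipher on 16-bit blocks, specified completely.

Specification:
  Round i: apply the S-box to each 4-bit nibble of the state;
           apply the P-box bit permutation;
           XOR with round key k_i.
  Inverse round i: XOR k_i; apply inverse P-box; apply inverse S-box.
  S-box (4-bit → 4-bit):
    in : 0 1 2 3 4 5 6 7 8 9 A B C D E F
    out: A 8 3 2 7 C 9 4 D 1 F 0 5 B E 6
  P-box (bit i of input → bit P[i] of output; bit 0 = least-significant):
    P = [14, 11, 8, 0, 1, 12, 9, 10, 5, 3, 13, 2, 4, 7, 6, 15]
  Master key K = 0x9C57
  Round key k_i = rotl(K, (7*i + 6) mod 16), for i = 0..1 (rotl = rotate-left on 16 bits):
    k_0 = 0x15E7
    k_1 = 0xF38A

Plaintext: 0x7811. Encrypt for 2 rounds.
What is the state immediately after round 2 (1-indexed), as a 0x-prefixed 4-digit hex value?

s_0 = plaintext = 0x7811
s_1 = Round(s_0, k_0) = 0x3182
s_2 = Round(s_1, k_1) = 0xBD0C

0xBD0C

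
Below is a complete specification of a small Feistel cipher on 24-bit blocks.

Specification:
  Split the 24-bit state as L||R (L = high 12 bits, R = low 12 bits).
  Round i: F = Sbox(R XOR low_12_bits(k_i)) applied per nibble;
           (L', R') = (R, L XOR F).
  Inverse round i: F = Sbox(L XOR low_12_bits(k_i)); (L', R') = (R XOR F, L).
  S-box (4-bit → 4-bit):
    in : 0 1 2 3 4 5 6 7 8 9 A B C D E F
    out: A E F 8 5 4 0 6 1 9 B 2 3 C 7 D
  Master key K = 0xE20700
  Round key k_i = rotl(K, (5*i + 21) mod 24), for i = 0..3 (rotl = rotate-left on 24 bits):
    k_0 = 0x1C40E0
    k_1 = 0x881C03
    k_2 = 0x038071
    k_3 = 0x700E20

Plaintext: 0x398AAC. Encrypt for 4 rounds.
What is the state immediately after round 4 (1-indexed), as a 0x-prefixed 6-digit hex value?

0x5B8D0C

s_0 = plaintext = 0x398AAC
s_1 = Round(s_0, k_0) = 0xAAC8CB
s_2 = Round(s_1, k_1) = 0x8CBF9D
s_3 = Round(s_2, k_2) = 0xF9D5B8
s_4 = Round(s_3, k_3) = 0x5B8D0C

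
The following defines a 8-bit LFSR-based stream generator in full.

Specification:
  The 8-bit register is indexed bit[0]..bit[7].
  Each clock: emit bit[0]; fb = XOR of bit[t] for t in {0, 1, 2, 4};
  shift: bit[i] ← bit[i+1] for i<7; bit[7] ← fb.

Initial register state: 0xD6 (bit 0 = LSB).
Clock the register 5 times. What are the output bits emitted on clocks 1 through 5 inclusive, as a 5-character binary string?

reg_0 = 0xD6
clock 1: out=0, reg = 0xEB
clock 2: out=1, reg = 0x75
clock 3: out=1, reg = 0xBA
clock 4: out=0, reg = 0x5D
clock 5: out=1, reg = 0xAE

01101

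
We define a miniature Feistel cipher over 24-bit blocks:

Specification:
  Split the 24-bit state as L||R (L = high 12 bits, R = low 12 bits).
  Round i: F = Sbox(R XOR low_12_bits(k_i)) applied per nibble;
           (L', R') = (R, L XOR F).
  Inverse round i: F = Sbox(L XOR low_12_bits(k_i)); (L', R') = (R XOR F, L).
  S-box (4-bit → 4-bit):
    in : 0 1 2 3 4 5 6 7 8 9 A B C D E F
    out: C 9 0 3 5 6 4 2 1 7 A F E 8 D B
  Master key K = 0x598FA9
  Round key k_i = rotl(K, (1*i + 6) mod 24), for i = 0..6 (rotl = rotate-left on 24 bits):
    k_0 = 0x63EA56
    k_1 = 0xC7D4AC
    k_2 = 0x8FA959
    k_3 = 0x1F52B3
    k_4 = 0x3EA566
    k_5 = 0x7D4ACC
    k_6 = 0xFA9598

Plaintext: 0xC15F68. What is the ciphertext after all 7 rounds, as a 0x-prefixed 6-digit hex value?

s_0 = plaintext = 0xC15F68
s_1 = Round(s_0, k_0) = 0xF68A28
s_2 = Round(s_1, k_1) = 0xA2827D
s_3 = Round(s_2, k_2) = 0x27D52D
s_4 = Round(s_3, k_3) = 0x52D000
s_5 = Round(s_4, k_4) = 0x000369
s_6 = Round(s_5, k_5) = 0x3697A6
s_7 = Round(s_6, k_6) = 0x7A6354

0x7A6354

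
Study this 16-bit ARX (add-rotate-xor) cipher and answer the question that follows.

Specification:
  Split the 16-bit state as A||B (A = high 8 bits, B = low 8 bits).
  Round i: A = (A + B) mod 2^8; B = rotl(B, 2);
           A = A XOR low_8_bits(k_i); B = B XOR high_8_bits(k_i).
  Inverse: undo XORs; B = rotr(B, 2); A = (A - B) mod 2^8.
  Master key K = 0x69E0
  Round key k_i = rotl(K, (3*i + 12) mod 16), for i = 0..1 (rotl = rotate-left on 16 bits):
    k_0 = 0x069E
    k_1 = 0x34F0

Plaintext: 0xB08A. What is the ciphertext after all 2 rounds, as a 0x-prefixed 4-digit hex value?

s_0 = plaintext = 0xB08A
s_1 = Round(s_0, k_0) = 0xA42C
s_2 = Round(s_1, k_1) = 0x2084

0x2084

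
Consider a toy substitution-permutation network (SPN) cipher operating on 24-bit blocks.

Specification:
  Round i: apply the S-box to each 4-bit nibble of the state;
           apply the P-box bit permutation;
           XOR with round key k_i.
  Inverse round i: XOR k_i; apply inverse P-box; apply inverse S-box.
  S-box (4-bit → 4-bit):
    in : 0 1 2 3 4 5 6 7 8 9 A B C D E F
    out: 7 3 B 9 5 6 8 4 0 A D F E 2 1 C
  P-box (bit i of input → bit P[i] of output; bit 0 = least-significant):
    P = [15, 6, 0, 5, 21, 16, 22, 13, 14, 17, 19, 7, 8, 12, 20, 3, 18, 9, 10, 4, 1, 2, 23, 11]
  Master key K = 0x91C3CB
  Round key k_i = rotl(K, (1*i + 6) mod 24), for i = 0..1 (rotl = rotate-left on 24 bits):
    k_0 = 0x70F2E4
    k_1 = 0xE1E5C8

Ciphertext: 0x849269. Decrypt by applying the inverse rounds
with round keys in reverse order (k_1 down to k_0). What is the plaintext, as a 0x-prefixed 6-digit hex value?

s_0 = ciphertext = 0x849269
s_1 = InvRound(s_0, k_1) = 0x8013BF
s_2 = InvRound(s_1, k_0) = 0x46AEA0

0x46AEA0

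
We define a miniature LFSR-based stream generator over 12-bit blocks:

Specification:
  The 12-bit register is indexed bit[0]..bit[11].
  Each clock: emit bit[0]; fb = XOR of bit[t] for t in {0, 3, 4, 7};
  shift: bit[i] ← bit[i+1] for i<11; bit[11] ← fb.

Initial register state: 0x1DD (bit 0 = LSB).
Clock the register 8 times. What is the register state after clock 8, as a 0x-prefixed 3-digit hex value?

reg_0 = 0x1DD
clock 1: out=1, reg = 0x0EE
clock 2: out=0, reg = 0x077
clock 3: out=1, reg = 0x03B
clock 4: out=1, reg = 0x81D
clock 5: out=1, reg = 0xC0E
clock 6: out=0, reg = 0xE07
clock 7: out=1, reg = 0xF03
clock 8: out=1, reg = 0xF81

0xF81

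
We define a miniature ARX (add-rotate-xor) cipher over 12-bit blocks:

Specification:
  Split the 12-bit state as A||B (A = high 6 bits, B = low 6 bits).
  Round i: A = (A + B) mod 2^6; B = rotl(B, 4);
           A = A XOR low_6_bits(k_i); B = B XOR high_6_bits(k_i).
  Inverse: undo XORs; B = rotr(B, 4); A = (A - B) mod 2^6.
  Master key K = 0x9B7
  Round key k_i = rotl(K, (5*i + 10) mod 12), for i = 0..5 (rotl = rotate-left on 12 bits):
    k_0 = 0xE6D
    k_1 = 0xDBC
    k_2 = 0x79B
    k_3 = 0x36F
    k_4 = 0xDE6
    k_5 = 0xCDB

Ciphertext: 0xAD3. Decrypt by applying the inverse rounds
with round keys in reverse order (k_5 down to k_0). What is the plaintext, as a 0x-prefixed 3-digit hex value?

s_0 = ciphertext = 0xAD3
s_1 = InvRound(s_0, k_5) = 0xB82
s_2 = InvRound(s_1, k_4) = 0xC57
s_3 = InvRound(s_2, k_3) = 0xD69
s_4 = InvRound(s_3, k_2) = 0x3DF
s_5 = InvRound(s_4, k_1) = 0x366
s_6 = InvRound(s_5, k_0) = 0x8FD

0x8FD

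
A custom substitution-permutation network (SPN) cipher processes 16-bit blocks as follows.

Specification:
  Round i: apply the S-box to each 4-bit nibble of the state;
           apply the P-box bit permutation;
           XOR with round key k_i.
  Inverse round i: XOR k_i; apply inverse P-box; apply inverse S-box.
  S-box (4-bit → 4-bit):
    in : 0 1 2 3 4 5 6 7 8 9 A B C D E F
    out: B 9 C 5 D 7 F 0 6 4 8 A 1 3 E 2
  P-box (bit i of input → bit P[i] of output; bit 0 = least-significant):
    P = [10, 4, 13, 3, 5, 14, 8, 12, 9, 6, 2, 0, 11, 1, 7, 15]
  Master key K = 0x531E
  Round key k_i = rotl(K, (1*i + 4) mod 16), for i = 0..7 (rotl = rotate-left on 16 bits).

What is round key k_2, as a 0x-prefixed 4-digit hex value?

0xC794

K = 0x531E
k_0 = rotl(K, (1*0+4) mod 16) = rotl(K, 4) = 0x31E5
k_1 = rotl(K, (1*1+4) mod 16) = rotl(K, 5) = 0x63CA
k_2 = rotl(K, (1*2+4) mod 16) = rotl(K, 6) = 0xC794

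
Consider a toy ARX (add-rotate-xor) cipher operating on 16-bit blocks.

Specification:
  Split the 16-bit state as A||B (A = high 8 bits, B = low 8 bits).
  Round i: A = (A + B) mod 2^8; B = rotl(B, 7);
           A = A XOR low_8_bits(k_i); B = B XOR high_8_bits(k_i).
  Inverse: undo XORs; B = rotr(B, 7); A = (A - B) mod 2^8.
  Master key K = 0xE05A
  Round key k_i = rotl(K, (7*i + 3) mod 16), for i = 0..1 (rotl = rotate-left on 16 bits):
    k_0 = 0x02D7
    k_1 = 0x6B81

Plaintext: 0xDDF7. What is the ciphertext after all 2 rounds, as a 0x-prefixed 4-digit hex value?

s_0 = plaintext = 0xDDF7
s_1 = Round(s_0, k_0) = 0x03F9
s_2 = Round(s_1, k_1) = 0x7D97

0x7D97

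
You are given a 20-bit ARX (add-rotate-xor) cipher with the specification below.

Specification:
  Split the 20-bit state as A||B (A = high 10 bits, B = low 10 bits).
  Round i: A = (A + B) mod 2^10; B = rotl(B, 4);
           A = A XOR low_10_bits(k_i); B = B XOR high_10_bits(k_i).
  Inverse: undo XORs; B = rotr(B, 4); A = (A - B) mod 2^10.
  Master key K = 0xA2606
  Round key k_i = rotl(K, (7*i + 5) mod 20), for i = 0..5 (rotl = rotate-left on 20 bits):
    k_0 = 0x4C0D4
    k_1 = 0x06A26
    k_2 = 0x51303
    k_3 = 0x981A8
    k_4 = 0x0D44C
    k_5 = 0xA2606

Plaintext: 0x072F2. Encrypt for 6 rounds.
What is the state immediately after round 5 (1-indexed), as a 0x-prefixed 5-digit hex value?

0x3C4E4

s_0 = plaintext = 0x072F2
s_1 = Round(s_0, k_0) = 0xF6A1B
s_2 = Round(s_1, k_1) = 0xF4DA2
s_3 = Round(s_2, k_2) = 0x9DB62
s_4 = Round(s_3, k_3) = 0x1C04D
s_5 = Round(s_4, k_4) = 0x3C4E4
s_6 = Round(s_5, k_5) = 0xF4CCA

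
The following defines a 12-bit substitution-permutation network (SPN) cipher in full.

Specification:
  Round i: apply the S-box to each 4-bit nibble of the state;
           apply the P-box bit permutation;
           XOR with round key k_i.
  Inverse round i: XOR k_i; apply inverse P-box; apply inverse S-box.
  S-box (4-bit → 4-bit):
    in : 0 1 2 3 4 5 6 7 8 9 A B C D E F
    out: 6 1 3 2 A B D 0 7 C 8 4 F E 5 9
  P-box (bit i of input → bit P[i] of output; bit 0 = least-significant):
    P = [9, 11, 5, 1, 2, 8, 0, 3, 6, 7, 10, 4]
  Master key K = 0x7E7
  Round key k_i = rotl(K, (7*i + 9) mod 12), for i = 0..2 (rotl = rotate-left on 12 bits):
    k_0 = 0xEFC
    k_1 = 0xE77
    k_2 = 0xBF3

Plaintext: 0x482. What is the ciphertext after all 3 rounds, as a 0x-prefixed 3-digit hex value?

0x496

s_0 = plaintext = 0x482
s_1 = Round(s_0, k_0) = 0x569
s_2 = Round(s_1, k_1) = 0xE88
s_3 = Round(s_2, k_2) = 0x496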